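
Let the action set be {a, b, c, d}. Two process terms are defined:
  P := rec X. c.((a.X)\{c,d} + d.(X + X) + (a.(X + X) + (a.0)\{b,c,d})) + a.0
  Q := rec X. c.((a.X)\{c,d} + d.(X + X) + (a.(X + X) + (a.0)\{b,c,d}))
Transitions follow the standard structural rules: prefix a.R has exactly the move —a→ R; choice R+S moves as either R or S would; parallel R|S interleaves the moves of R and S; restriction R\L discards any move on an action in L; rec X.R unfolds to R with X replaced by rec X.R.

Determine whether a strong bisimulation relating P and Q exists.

not bisimilar

Reachable graph of P (7 states):
  u0 = rec X. c.((a.X)\{c,d} + d.(X + X) + (a.(X + X) + (a.0)\{b,c,d})) + a.0 has moves ··a··> u1, ··c··> u2
  u1 = 0 has moves deadlocked
  u2 = (a.(rec X. c.((a.X)\{c,d} + d.(X + X) + (a.(X + X) + (a.0)\{b,c,d})) + a.0))\{c,d} + d.((rec X. c.((a.X)\{c,d} + d.(X + X) + (a.(X + X) + (a.0)\{b,c,d})) + a.0) + (rec X. c.((a.X)\{c,d} + d.(X + X) + (a.(X + X) + (a.0)\{b,c,d})) + a.0)) + (a.((rec X. c.((a.X)\{c,d} + d.(X + X) + (a.(X + X) + (a.0)\{b,c,d})) + a.0) + (rec X. c.((a.X)\{c,d} + d.(X + X) + (a.(X + X) + (a.0)\{b,c,d})) + a.0)) + (a.0)\{b,c,d}) has moves ··a··> u3, ··a··> u4, ··a··> u5, ··d··> u3
  u3 = (rec X. c.((a.X)\{c,d} + d.(X + X) + (a.(X + X) + (a.0)\{b,c,d})) + a.0) + (rec X. c.((a.X)\{c,d} + d.(X + X) + (a.(X + X) + (a.0)\{b,c,d})) + a.0) has moves ··a··> u1, ··c··> u2
  u4 = (rec X. c.((a.X)\{c,d} + d.(X + X) + (a.(X + X) + (a.0)\{b,c,d})) + a.0)\{c,d} has moves ··a··> u6
  u5 = 0\{b,c,d} has moves deadlocked
  u6 = 0\{c,d} has moves deadlocked
Reachable graph of Q (5 states):
  v0 = rec X. c.((a.X)\{c,d} + d.(X + X) + (a.(X + X) + (a.0)\{b,c,d})) has moves ··c··> v1
  v1 = (a.(rec X. c.((a.X)\{c,d} + d.(X + X) + (a.(X + X) + (a.0)\{b,c,d}))))\{c,d} + d.((rec X. c.((a.X)\{c,d} + d.(X + X) + (a.(X + X) + (a.0)\{b,c,d}))) + (rec X. c.((a.X)\{c,d} + d.(X + X) + (a.(X + X) + (a.0)\{b,c,d})))) + (a.((rec X. c.((a.X)\{c,d} + d.(X + X) + (a.(X + X) + (a.0)\{b,c,d}))) + (rec X. c.((a.X)\{c,d} + d.(X + X) + (a.(X + X) + (a.0)\{b,c,d})))) + (a.0)\{b,c,d}) has moves ··a··> v2, ··a··> v3, ··a··> v4, ··d··> v2
  v2 = (rec X. c.((a.X)\{c,d} + d.(X + X) + (a.(X + X) + (a.0)\{b,c,d}))) + (rec X. c.((a.X)\{c,d} + d.(X + X) + (a.(X + X) + (a.0)\{b,c,d}))) has moves ··c··> v1
  v3 = (rec X. c.((a.X)\{c,d} + d.(X + X) + (a.(X + X) + (a.0)\{b,c,d})))\{c,d} has moves deadlocked
  v4 = 0\{b,c,d} has moves deadlocked
Bisimilarity quotient blocks:
  B0 = {u0, u3}
  B1 = {u1, u5, u6, v3, v4}
  B2 = {u2}
  B3 = {u4}
  B4 = {v0, v2}
  B5 = {v1}
u0 ∈ B0, v0 ∈ B4 → different blocks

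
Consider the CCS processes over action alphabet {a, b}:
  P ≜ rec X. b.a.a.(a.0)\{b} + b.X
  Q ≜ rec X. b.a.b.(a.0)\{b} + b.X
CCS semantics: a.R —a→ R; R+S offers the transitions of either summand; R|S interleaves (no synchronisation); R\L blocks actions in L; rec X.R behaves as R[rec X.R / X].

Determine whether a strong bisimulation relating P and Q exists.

not bisimilar

LTS(P): 5 reachable states
  u0 = rec X. b.a.a.(a.0)\{b} + b.X has moves =b=> u0, =b=> u1
  u1 = a.a.(a.0)\{b} has moves =a=> u2
  u2 = a.(a.0)\{b} has moves =a=> u3
  u3 = (a.0)\{b} has moves =a=> u4
  u4 = 0\{b} has moves deadlocked
LTS(Q): 5 reachable states
  v0 = rec X. b.a.b.(a.0)\{b} + b.X has moves =b=> v0, =b=> v1
  v1 = a.b.(a.0)\{b} has moves =a=> v2
  v2 = b.(a.0)\{b} has moves =b=> v3
  v3 = (a.0)\{b} has moves =a=> v4
  v4 = 0\{b} has moves deadlocked
Partition-refinement fixed point:
  B0 = {u0}
  B1 = {u1}
  B2 = {u2}
  B3 = {u3, v3}
  B4 = {u4, v4}
  B5 = {v0}
  B6 = {v1}
  B7 = {v2}
u0 ∈ B0, v0 ∈ B5 → different blocks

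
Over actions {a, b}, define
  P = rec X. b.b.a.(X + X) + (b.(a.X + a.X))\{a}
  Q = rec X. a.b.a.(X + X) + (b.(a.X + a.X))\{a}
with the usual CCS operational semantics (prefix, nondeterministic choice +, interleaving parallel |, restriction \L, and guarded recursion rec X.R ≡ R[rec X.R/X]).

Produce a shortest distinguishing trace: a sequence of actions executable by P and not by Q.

Reachable graph of P (5 states):
  u0 = rec X. b.b.a.(X + X) + (b.(a.X + a.X))\{a} :: —b→ u1, —b→ u2
  u1 = (a.(rec X. b.b.a.(X + X) + (b.(a.X + a.X))\{a}) + a.(rec X. b.b.a.(X + X) + (b.(a.X + a.X))\{a}))\{a} :: (no moves)
  u2 = b.a.((rec X. b.b.a.(X + X) + (b.(a.X + a.X))\{a}) + (rec X. b.b.a.(X + X) + (b.(a.X + a.X))\{a})) :: —b→ u3
  u3 = a.((rec X. b.b.a.(X + X) + (b.(a.X + a.X))\{a}) + (rec X. b.b.a.(X + X) + (b.(a.X + a.X))\{a})) :: —a→ u4
  u4 = (rec X. b.b.a.(X + X) + (b.(a.X + a.X))\{a}) + (rec X. b.b.a.(X + X) + (b.(a.X + a.X))\{a}) :: —b→ u1, —b→ u2
Reachable graph of Q (5 states):
  v0 = rec X. a.b.a.(X + X) + (b.(a.X + a.X))\{a} :: —a→ v1, —b→ v2
  v1 = b.a.((rec X. a.b.a.(X + X) + (b.(a.X + a.X))\{a}) + (rec X. a.b.a.(X + X) + (b.(a.X + a.X))\{a})) :: —b→ v3
  v2 = (a.(rec X. a.b.a.(X + X) + (b.(a.X + a.X))\{a}) + a.(rec X. a.b.a.(X + X) + (b.(a.X + a.X))\{a}))\{a} :: (no moves)
  v3 = a.((rec X. a.b.a.(X + X) + (b.(a.X + a.X))\{a}) + (rec X. a.b.a.(X + X) + (b.(a.X + a.X))\{a})) :: —a→ v4
  v4 = (rec X. a.b.a.(X + X) + (b.(a.X + a.X))\{a}) + (rec X. a.b.a.(X + X) + (b.(a.X + a.X))\{a}) :: —a→ v1, —b→ v2
Trace ⟨bb⟩ through P, begin at {u0}:
  [1] b ⇒ {u1, u2}
  [2] b ⇒ {u3}
  P completes σ.
Trace ⟨bb⟩ through Q, begin at {v0}:
  [1] b ⇒ {v2}
  [2] b ⇒ no successor for Q

bb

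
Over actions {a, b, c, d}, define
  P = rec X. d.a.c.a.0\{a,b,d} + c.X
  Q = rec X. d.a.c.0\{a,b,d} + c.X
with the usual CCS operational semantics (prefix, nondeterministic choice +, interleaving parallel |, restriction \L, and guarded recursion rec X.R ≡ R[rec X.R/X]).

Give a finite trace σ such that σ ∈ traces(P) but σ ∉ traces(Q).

P's transition system — 5 states:
  u0 = rec X. d.a.c.a.0\{a,b,d} + c.X :: —c→ u0, —d→ u1
  u1 = a.c.a.0\{a,b,d} :: —a→ u2
  u2 = c.a.0\{a,b,d} :: —c→ u3
  u3 = a.0\{a,b,d} :: —a→ u4
  u4 = 0\{a,b,d} :: stopped
Q's transition system — 4 states:
  v0 = rec X. d.a.c.0\{a,b,d} + c.X :: —c→ v0, —d→ v1
  v1 = a.c.0\{a,b,d} :: —a→ v2
  v2 = c.0\{a,b,d} :: —c→ v3
  v3 = 0\{a,b,d} :: stopped
Trace ⟨daca⟩ through P, begin at {u0}:
  [1] d ⇒ {u1}
  [2] a ⇒ {u2}
  [3] c ⇒ {u3}
  [4] a ⇒ {u4}
  ✓ P
Trace ⟨daca⟩ through Q, begin at {v0}:
  [1] d ⇒ {v1}
  [2] a ⇒ {v2}
  [3] c ⇒ {v3}
  [4] a ⇒ no successor for Q

daca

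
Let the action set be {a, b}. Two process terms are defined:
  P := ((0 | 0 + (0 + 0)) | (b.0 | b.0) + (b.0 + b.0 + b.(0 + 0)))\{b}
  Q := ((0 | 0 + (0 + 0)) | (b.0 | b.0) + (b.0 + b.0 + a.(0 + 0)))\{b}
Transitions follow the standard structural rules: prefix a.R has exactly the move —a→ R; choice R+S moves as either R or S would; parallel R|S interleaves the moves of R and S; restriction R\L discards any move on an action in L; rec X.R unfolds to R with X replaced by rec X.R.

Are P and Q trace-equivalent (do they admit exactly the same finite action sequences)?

traces(P) ≠ traces(Q) — witness ⟨a⟩

Reachable graph of P (1 states):
  s0 = ((0 | 0 + (0 + 0)) | (b.0 | b.0) + (b.0 + b.0 + b.(0 + 0)))\{b} | deadlocked
Reachable graph of Q (2 states):
  t0 = ((0 | 0 + (0 + 0)) | (b.0 | b.0) + (b.0 + b.0 + a.(0 + 0)))\{b} | =a=> t1
  t1 = (0 + 0)\{b} | deadlocked
Executing a from Q (initial set {t0}):
  after a @ step 1: {t1}
  — Q admits the full trace.
Executing a from P (initial set {s0}):
  after a @ step 1: ∅ (P stuck)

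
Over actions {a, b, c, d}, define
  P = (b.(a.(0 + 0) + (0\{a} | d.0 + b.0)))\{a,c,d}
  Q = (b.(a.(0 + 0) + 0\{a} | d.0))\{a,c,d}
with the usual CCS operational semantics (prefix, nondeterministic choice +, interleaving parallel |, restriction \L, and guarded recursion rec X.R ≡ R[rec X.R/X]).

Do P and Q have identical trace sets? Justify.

trace-distinct — witness ⟨bb⟩

LTS(P): 3 reachable states
  s0 = (b.(a.(0 + 0) + (0\{a} | d.0 + b.0)))\{a,c,d} has moves --b--▸ s1
  s1 = (a.(0 + 0) + (0\{a} | d.0 + b.0))\{a,c,d} has moves --b--▸ s2
  s2 = 0\{a,c,d} has moves ∅
LTS(Q): 2 reachable states
  t0 = (b.(a.(0 + 0) + 0\{a} | d.0))\{a,c,d} has moves --b--▸ t1
  t1 = (a.(0 + 0) + 0\{a} | d.0)\{a,c,d} has moves ∅
Run σ = ⟨bb⟩ on P: start {s0}
  after b @ step 1: {s1}
  after b @ step 2: {s2}
  P completes σ.
Run σ = ⟨bb⟩ on Q: start {t0}
  after b @ step 1: {t1}
  after b @ step 2: no successor for Q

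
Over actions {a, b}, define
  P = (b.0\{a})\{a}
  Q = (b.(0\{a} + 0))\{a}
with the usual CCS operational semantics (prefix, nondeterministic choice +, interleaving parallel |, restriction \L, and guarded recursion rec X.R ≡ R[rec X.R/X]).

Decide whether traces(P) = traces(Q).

P's transition system — 2 states:
  m0 = (b.0\{a})\{a} | ··b··> m1
  m1 = 0\{a}\{a} | deadlocked
Q's transition system — 2 states:
  n0 = (b.(0\{a} + 0))\{a} | ··b··> n1
  n1 = (0\{a} + 0)\{a} | deadlocked
Partition-refinement fixed point:
  B0 = {m0, n0}
  B1 = {m1, n1}
m0 ∈ B0, n0 ∈ B0 → same block
Bisimilar ⇒ trace-equivalent.

traces(P) = traces(Q)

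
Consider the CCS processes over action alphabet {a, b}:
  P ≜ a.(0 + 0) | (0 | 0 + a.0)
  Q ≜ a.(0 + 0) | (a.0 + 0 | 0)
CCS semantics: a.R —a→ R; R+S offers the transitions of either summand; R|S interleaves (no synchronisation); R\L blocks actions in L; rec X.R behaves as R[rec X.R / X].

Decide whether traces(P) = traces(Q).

P's transition system — 4 states:
  p0 = a.(0 + 0) | (0 | 0 + a.0) ⊢ ··a··> p1, ··a··> p2
  p1 = (0 + 0) | (0 | 0 + a.0) ⊢ ··a··> p3
  p2 = a.(0 + 0) | 0 ⊢ ··a··> p3
  p3 = (0 + 0) | 0 ⊢ deadlocked
Q's transition system — 4 states:
  q0 = a.(0 + 0) | (a.0 + 0 | 0) ⊢ ··a··> q1, ··a··> q2
  q1 = (0 + 0) | (a.0 + 0 | 0) ⊢ ··a··> q3
  q2 = a.(0 + 0) | 0 ⊢ ··a··> q3
  q3 = (0 + 0) | 0 ⊢ deadlocked
Bisimilarity quotient blocks:
  B0 = {p0, q0}
  B1 = {p1, p2, q1, q2}
  B2 = {p3, q3}
p0 ∈ B0, q0 ∈ B0 → same block
Bisimilar ⇒ trace-equivalent.

traces(P) = traces(Q)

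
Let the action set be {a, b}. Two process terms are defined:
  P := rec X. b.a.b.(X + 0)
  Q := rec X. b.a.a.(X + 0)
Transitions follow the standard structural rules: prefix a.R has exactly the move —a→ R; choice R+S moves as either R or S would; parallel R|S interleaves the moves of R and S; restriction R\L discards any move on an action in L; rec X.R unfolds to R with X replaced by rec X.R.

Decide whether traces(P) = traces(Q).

P's transition system — 4 states:
  u0 = rec X. b.a.b.(X + 0) :: --b--▸ u1
  u1 = a.b.((rec X. b.a.b.(X + 0)) + 0) :: --a--▸ u2
  u2 = b.((rec X. b.a.b.(X + 0)) + 0) :: --b--▸ u3
  u3 = (rec X. b.a.b.(X + 0)) + 0 :: --b--▸ u1
Q's transition system — 4 states:
  v0 = rec X. b.a.a.(X + 0) :: --b--▸ v1
  v1 = a.a.((rec X. b.a.a.(X + 0)) + 0) :: --a--▸ v2
  v2 = a.((rec X. b.a.a.(X + 0)) + 0) :: --a--▸ v3
  v3 = (rec X. b.a.a.(X + 0)) + 0 :: --b--▸ v1
Trace ⟨bab⟩ through P, begin at {u0}:
  [1] b ⇒ {u1}
  [2] a ⇒ {u2}
  [3] b ⇒ {u3}
  ✓ P
Trace ⟨bab⟩ through Q, begin at {v0}:
  [1] b ⇒ {v1}
  [2] a ⇒ {v2}
  [3] b ⇒ no successor for Q

trace-distinct — witness ⟨bab⟩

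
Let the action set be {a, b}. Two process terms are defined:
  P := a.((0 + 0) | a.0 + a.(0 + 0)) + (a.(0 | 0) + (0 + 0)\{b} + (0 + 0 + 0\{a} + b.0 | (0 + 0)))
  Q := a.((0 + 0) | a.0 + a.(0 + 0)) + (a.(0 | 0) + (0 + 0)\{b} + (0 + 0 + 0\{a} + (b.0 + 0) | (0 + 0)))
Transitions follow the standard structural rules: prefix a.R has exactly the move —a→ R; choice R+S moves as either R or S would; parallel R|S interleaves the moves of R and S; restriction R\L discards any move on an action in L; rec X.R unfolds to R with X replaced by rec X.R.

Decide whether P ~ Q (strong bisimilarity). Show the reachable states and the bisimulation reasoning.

P's transition system — 6 states:
  p0 = a.((0 + 0) | a.0 + a.(0 + 0)) + (a.(0 | 0) + (0 + 0)\{b} + (0 + 0 + 0\{a} + b.0 | (0 + 0))) :: =a=> p1, =a=> p2, =b=> p3
  p1 = (0 + 0) | a.0 + a.(0 + 0) :: =a=> p4, =a=> p5
  p2 = 0 | 0 :: stopped
  p3 = 0 | (0 + 0) :: stopped
  p4 = (0 + 0) | 0 :: stopped
  p5 = 0 + 0 :: stopped
Q's transition system — 6 states:
  q0 = a.((0 + 0) | a.0 + a.(0 + 0)) + (a.(0 | 0) + (0 + 0)\{b} + (0 + 0 + 0\{a} + (b.0 + 0) | (0 + 0))) :: =a=> q1, =a=> q2, =b=> q3
  q1 = (0 + 0) | a.0 + a.(0 + 0) :: =a=> q4, =a=> q5
  q2 = 0 | 0 :: stopped
  q3 = 0 | (0 + 0) :: stopped
  q4 = (0 + 0) | 0 :: stopped
  q5 = 0 + 0 :: stopped
Coarsest stable partition (strong bisimilarity classes):
  B0 = {p0, q0}
  B1 = {p2, p3, p4, p5, q2, q3, q4, q5}
  B2 = {p1, q1}
p0 ∈ B0, q0 ∈ B0 → same block

YES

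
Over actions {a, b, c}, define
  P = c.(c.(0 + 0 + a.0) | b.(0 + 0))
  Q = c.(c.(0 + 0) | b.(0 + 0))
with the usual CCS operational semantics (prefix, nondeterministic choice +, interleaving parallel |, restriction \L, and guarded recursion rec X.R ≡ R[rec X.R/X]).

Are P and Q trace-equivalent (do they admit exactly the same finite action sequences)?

Reachable graph of P (7 states):
  m0 = c.(c.(0 + 0 + a.0) | b.(0 + 0)) ⊢ -c-> m1
  m1 = c.(0 + 0 + a.0) | b.(0 + 0) ⊢ -b-> m2, -c-> m3
  m2 = c.(0 + 0 + a.0) | (0 + 0) ⊢ -c-> m4
  m3 = (0 + 0 + a.0) | b.(0 + 0) ⊢ -a-> m5, -b-> m4
  m4 = (0 + 0 + a.0) | (0 + 0) ⊢ -a-> m6
  m5 = 0 | b.(0 + 0) ⊢ -b-> m6
  m6 = 0 | (0 + 0) ⊢ deadlocked
Reachable graph of Q (5 states):
  n0 = c.(c.(0 + 0) | b.(0 + 0)) ⊢ -c-> n1
  n1 = c.(0 + 0) | b.(0 + 0) ⊢ -b-> n2, -c-> n3
  n2 = c.(0 + 0) | (0 + 0) ⊢ -c-> n4
  n3 = (0 + 0) | b.(0 + 0) ⊢ -b-> n4
  n4 = (0 + 0) | (0 + 0) ⊢ deadlocked
Executing cca from P (initial set {m0}):
  [1] c ⇒ {m1}
  [2] c ⇒ {m3}
  [3] a ⇒ {m5}
  — P admits the full trace.
Executing cca from Q (initial set {n0}):
  [1] c ⇒ {n1}
  [2] c ⇒ {n3}
  [3] a ⇒ no successor for Q

trace-distinct — witness ⟨cca⟩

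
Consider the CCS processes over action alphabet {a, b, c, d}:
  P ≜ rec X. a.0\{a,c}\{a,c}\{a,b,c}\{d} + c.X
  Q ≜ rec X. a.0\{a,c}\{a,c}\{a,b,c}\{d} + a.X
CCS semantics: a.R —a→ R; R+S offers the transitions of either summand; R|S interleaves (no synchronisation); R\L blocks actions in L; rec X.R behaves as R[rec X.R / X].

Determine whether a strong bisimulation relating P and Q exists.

P's transition system — 2 states:
  m0 = rec X. a.0\{a,c}\{a,c}\{a,b,c}\{d} + c.X :: --a--▸ m1, --c--▸ m0
  m1 = 0\{a,c}\{a,c}\{a,b,c}\{d} :: deadlocked
Q's transition system — 2 states:
  n0 = rec X. a.0\{a,c}\{a,c}\{a,b,c}\{d} + a.X :: --a--▸ n0, --a--▸ n1
  n1 = 0\{a,c}\{a,c}\{a,b,c}\{d} :: deadlocked
Coarsest stable partition (strong bisimilarity classes):
  B0 = {m0}
  B1 = {m1, n1}
  B2 = {n0}
m0 ∈ B0, n0 ∈ B2 → different blocks

P ≁ Q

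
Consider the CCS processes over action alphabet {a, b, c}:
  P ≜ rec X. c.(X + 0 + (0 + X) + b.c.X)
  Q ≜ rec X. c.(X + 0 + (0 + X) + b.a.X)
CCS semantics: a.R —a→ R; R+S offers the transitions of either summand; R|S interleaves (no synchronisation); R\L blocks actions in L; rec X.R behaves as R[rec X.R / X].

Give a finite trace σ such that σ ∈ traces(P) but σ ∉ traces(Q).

P's transition system — 3 states:
  p0 = rec X. c.(X + 0 + (0 + X) + b.c.X) has moves =c=> p1
  p1 = (rec X. c.(X + 0 + (0 + X) + b.c.X)) + 0 + (0 + (rec X. c.(X + 0 + (0 + X) + b.c.X))) + b.c.(rec X. c.(X + 0 + (0 + X) + b.c.X)) has moves =b=> p2, =c=> p1
  p2 = c.(rec X. c.(X + 0 + (0 + X) + b.c.X)) has moves =c=> p0
Q's transition system — 3 states:
  q0 = rec X. c.(X + 0 + (0 + X) + b.a.X) has moves =c=> q1
  q1 = (rec X. c.(X + 0 + (0 + X) + b.a.X)) + 0 + (0 + (rec X. c.(X + 0 + (0 + X) + b.a.X))) + b.a.(rec X. c.(X + 0 + (0 + X) + b.a.X)) has moves =b=> q2, =c=> q1
  q2 = a.(rec X. c.(X + 0 + (0 + X) + b.a.X)) has moves =a=> q0
Run σ = ⟨cbc⟩ on P: start {p0}
  step 1 (c): {p1}
  step 2 (b): {p2}
  step 3 (c): {p0}
  — P admits the full trace.
Run σ = ⟨cbc⟩ on Q: start {q0}
  step 1 (c): {q1}
  step 2 (b): {q2}
  step 3 (c): ∅  — Q cannot continue

cbc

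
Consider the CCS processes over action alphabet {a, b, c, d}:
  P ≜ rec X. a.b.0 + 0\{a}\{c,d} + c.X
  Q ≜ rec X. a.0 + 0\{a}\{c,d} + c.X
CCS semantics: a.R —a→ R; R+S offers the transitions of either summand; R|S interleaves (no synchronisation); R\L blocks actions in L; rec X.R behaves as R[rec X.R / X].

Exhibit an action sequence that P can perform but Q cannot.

ab

Reachable graph of P (3 states):
  u0 = rec X. a.b.0 + 0\{a}\{c,d} + c.X | =a=> u1, =c=> u0
  u1 = b.0 | =b=> u2
  u2 = 0 | ∅
Reachable graph of Q (2 states):
  v0 = rec X. a.0 + 0\{a}\{c,d} + c.X | =a=> v1, =c=> v0
  v1 = 0 | ∅
Executing ab from P (initial set {u0}):
  after a @ step 1: {u1}
  after b @ step 2: {u2}
  — P admits the full trace.
Executing ab from Q (initial set {v0}):
  after a @ step 1: {v1}
  after b @ step 2: ∅  — Q cannot continue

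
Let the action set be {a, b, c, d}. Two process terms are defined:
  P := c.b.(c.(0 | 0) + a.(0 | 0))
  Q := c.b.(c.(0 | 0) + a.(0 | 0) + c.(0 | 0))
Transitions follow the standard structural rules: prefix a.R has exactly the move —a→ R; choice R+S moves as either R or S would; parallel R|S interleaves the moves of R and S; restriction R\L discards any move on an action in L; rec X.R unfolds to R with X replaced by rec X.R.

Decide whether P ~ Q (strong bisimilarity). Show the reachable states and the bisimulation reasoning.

YES

P's transition system — 4 states:
  p0 = c.b.(c.(0 | 0) + a.(0 | 0)) :: —c→ p1
  p1 = b.(c.(0 | 0) + a.(0 | 0)) :: —b→ p2
  p2 = c.(0 | 0) + a.(0 | 0) :: —a→ p3, —c→ p3
  p3 = 0 | 0 :: stopped
Q's transition system — 4 states:
  q0 = c.b.(c.(0 | 0) + a.(0 | 0) + c.(0 | 0)) :: —c→ q1
  q1 = b.(c.(0 | 0) + a.(0 | 0) + c.(0 | 0)) :: —b→ q2
  q2 = c.(0 | 0) + a.(0 | 0) + c.(0 | 0) :: —a→ q3, —c→ q3
  q3 = 0 | 0 :: stopped
Bisimilarity quotient blocks:
  B0 = {p0, q0}
  B1 = {p1, q1}
  B2 = {p2, q2}
  B3 = {p3, q3}
p0 ∈ B0, q0 ∈ B0 → same block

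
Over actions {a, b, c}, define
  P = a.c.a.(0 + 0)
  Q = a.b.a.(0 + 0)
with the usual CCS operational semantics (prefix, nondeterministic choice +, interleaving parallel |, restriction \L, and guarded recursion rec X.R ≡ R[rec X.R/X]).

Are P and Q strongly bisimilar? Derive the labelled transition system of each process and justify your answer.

P ≁ Q

Reachable graph of P (4 states):
  s0 = a.c.a.(0 + 0) | =a=> s1
  s1 = c.a.(0 + 0) | =c=> s2
  s2 = a.(0 + 0) | =a=> s3
  s3 = 0 + 0 | deadlocked
Reachable graph of Q (4 states):
  t0 = a.b.a.(0 + 0) | =a=> t1
  t1 = b.a.(0 + 0) | =b=> t2
  t2 = a.(0 + 0) | =a=> t3
  t3 = 0 + 0 | deadlocked
Coarsest stable partition (strong bisimilarity classes):
  B0 = {s0}
  B1 = {s1}
  B2 = {s2, t2}
  B3 = {s3, t3}
  B4 = {t0}
  B5 = {t1}
s0 ∈ B0, t0 ∈ B4 → different blocks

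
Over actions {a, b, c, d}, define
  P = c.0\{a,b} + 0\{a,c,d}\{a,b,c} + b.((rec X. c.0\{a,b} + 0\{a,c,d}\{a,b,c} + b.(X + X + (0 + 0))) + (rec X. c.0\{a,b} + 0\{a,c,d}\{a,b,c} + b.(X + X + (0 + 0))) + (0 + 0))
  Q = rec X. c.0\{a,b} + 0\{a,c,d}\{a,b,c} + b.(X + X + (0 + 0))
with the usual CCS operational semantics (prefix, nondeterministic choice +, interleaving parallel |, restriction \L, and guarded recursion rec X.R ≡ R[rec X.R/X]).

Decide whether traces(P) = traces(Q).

P's transition system — 3 states:
  s0 = c.0\{a,b} + 0\{a,c,d}\{a,b,c} + b.((rec X. c.0\{a,b} + 0\{a,c,d}\{a,b,c} + b.(X + X + (0 + 0))) + (rec X. c.0\{a,b} + 0\{a,c,d}\{a,b,c} + b.(X + X + (0 + 0))) + (0 + 0)) :: —b→ s1, —c→ s2
  s1 = (rec X. c.0\{a,b} + 0\{a,c,d}\{a,b,c} + b.(X + X + (0 + 0))) + (rec X. c.0\{a,b} + 0\{a,c,d}\{a,b,c} + b.(X + X + (0 + 0))) + (0 + 0) :: —b→ s1, —c→ s2
  s2 = 0\{a,b} :: deadlocked
Q's transition system — 3 states:
  t0 = rec X. c.0\{a,b} + 0\{a,c,d}\{a,b,c} + b.(X + X + (0 + 0)) :: —b→ t1, —c→ t2
  t1 = (rec X. c.0\{a,b} + 0\{a,c,d}\{a,b,c} + b.(X + X + (0 + 0))) + (rec X. c.0\{a,b} + 0\{a,c,d}\{a,b,c} + b.(X + X + (0 + 0))) + (0 + 0) :: —b→ t1, —c→ t2
  t2 = 0\{a,b} :: deadlocked
Partition-refinement fixed point:
  B0 = {s0, s1, t0, t1}
  B1 = {s2, t2}
s0 ∈ B0, t0 ∈ B0 → same block
Bisimilar ⇒ trace-equivalent.

trace-equivalent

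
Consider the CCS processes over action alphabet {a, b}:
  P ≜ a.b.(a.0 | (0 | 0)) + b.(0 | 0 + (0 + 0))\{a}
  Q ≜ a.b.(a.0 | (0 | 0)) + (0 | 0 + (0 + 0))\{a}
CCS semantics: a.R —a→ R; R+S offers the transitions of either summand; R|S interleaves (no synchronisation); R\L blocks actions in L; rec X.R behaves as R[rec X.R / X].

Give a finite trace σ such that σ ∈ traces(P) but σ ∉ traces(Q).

Reachable graph of P (5 states):
  u0 = a.b.(a.0 | (0 | 0)) + b.(0 | 0 + (0 + 0))\{a} ⊢ -a-> u1, -b-> u2
  u1 = b.(a.0 | (0 | 0)) ⊢ -b-> u3
  u2 = (0 | 0 + (0 + 0))\{a} ⊢ stopped
  u3 = a.0 | (0 | 0) ⊢ -a-> u4
  u4 = 0 | (0 | 0) ⊢ stopped
Reachable graph of Q (4 states):
  v0 = a.b.(a.0 | (0 | 0)) + (0 | 0 + (0 + 0))\{a} ⊢ -a-> v1
  v1 = b.(a.0 | (0 | 0)) ⊢ -b-> v2
  v2 = a.0 | (0 | 0) ⊢ -a-> v3
  v3 = 0 | (0 | 0) ⊢ stopped
Executing b from P (initial set {u0}):
  after b @ step 1: {u2}
  — P admits the full trace.
Executing b from Q (initial set {v0}):
  after b @ step 1: no successor for Q

b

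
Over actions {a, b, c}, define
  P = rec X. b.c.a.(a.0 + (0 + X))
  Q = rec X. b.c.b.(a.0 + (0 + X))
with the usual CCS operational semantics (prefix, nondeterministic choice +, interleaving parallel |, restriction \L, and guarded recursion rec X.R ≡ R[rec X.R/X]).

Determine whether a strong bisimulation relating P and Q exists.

P's transition system — 5 states:
  u0 = rec X. b.c.a.(a.0 + (0 + X)) ⊢ =b=> u1
  u1 = c.a.(a.0 + (0 + (rec X. b.c.a.(a.0 + (0 + X))))) ⊢ =c=> u2
  u2 = a.(a.0 + (0 + (rec X. b.c.a.(a.0 + (0 + X))))) ⊢ =a=> u3
  u3 = a.0 + (0 + (rec X. b.c.a.(a.0 + (0 + X)))) ⊢ =a=> u4, =b=> u1
  u4 = 0 ⊢ (no moves)
Q's transition system — 5 states:
  v0 = rec X. b.c.b.(a.0 + (0 + X)) ⊢ =b=> v1
  v1 = c.b.(a.0 + (0 + (rec X. b.c.b.(a.0 + (0 + X))))) ⊢ =c=> v2
  v2 = b.(a.0 + (0 + (rec X. b.c.b.(a.0 + (0 + X))))) ⊢ =b=> v3
  v3 = a.0 + (0 + (rec X. b.c.b.(a.0 + (0 + X)))) ⊢ =a=> v4, =b=> v1
  v4 = 0 ⊢ (no moves)
Coarsest stable partition (strong bisimilarity classes):
  B0 = {u0}
  B1 = {u1}
  B2 = {u2}
  B3 = {u3}
  B4 = {u4, v4}
  B5 = {v0}
  B6 = {v1}
  B7 = {v2}
  B8 = {v3}
u0 ∈ B0, v0 ∈ B5 → different blocks

not bisimilar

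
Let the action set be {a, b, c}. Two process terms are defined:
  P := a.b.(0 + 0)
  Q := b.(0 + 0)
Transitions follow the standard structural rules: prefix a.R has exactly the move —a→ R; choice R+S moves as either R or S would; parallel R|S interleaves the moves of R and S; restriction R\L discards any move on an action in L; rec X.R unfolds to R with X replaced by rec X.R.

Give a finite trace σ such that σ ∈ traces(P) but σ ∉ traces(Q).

Reachable graph of P (3 states):
  m0 = a.b.(0 + 0) has moves ··a··> m1
  m1 = b.(0 + 0) has moves ··b··> m2
  m2 = 0 + 0 has moves (no moves)
Reachable graph of Q (2 states):
  n0 = b.(0 + 0) has moves ··b··> n1
  n1 = 0 + 0 has moves (no moves)
Trace ⟨a⟩ through P, begin at {m0}:
  after a @ step 1: {m1}
  ✓ P
Trace ⟨a⟩ through Q, begin at {n0}:
  after a @ step 1: no successor for Q

a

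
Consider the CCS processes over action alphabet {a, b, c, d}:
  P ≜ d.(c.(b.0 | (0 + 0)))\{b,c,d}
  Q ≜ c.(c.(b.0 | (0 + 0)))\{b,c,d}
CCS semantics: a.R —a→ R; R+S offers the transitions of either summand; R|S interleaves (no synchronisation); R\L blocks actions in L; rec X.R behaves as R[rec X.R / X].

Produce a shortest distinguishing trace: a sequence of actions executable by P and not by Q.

Reachable graph of P (2 states):
  p0 = d.(c.(b.0 | (0 + 0)))\{b,c,d} has moves =d=> p1
  p1 = (c.(b.0 | (0 + 0)))\{b,c,d} has moves deadlocked
Reachable graph of Q (2 states):
  q0 = c.(c.(b.0 | (0 + 0)))\{b,c,d} has moves =c=> q1
  q1 = (c.(b.0 | (0 + 0)))\{b,c,d} has moves deadlocked
Trace ⟨d⟩ through P, begin at {p0}:
  after d @ step 1: {p1}
  ✓ P
Trace ⟨d⟩ through Q, begin at {q0}:
  after d @ step 1: no successor for Q

d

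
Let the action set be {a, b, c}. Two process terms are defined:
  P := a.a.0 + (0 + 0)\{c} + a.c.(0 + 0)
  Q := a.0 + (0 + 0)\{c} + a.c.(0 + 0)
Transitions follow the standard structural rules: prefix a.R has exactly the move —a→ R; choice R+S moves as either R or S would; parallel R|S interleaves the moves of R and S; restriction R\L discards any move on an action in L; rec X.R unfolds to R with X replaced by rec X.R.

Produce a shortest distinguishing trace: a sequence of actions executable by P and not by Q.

aa

P's transition system — 5 states:
  p0 = a.a.0 + (0 + 0)\{c} + a.c.(0 + 0) :: ··a··> p1, ··a··> p2
  p1 = a.0 :: ··a··> p3
  p2 = c.(0 + 0) :: ··c··> p4
  p3 = 0 :: deadlocked
  p4 = 0 + 0 :: deadlocked
Q's transition system — 4 states:
  q0 = a.0 + (0 + 0)\{c} + a.c.(0 + 0) :: ··a··> q1, ··a··> q2
  q1 = 0 :: deadlocked
  q2 = c.(0 + 0) :: ··c··> q3
  q3 = 0 + 0 :: deadlocked
Run σ = ⟨aa⟩ on P: start {p0}
  [1] a ⇒ {p1, p2}
  [2] a ⇒ {p3}
  P completes σ.
Run σ = ⟨aa⟩ on Q: start {q0}
  [1] a ⇒ {q1, q2}
  [2] a ⇒ ∅ (Q stuck)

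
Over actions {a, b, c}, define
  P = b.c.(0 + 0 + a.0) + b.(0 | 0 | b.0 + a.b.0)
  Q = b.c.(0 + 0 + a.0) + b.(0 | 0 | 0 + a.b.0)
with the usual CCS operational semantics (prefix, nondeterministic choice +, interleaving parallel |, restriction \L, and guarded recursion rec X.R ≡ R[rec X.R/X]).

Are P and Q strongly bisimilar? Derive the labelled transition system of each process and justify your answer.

P's transition system — 7 states:
  p0 = b.c.(0 + 0 + a.0) + b.(0 | 0 | b.0 + a.b.0) ⊢ ··b··> p1, ··b··> p2
  p1 = 0 | 0 | b.0 + a.b.0 ⊢ ··a··> p3, ··b··> p4
  p2 = c.(0 + 0 + a.0) ⊢ ··c··> p5
  p3 = b.0 ⊢ ··b··> p6
  p4 = 0 | 0 | 0 ⊢ ∅
  p5 = 0 + 0 + a.0 ⊢ ··a··> p6
  p6 = 0 ⊢ ∅
Q's transition system — 6 states:
  q0 = b.c.(0 + 0 + a.0) + b.(0 | 0 | 0 + a.b.0) ⊢ ··b··> q1, ··b··> q2
  q1 = 0 | 0 | 0 + a.b.0 ⊢ ··a··> q3
  q2 = c.(0 + 0 + a.0) ⊢ ··c··> q4
  q3 = b.0 ⊢ ··b··> q5
  q4 = 0 + 0 + a.0 ⊢ ··a··> q5
  q5 = 0 ⊢ ∅
Coarsest stable partition (strong bisimilarity classes):
  B0 = {p0}
  B1 = {p1}
  B2 = {p3, q3}
  B3 = {p4, p6, q5}
  B4 = {p2, q2}
  B5 = {p5, q4}
  B6 = {q0}
  B7 = {q1}
p0 ∈ B0, q0 ∈ B6 → different blocks

NO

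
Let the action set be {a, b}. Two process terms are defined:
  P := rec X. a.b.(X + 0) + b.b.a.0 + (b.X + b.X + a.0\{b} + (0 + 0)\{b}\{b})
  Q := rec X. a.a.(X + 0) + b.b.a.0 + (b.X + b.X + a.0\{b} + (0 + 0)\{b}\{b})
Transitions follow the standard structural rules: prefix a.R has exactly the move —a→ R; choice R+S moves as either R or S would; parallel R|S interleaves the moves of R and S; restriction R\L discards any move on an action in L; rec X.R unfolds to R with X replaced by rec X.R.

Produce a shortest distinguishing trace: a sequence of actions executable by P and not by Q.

LTS(P): 7 reachable states
  p0 = rec X. a.b.(X + 0) + b.b.a.0 + (b.X + b.X + a.0\{b} + (0 + 0)\{b}\{b}) | ··a··> p1, ··a··> p2, ··b··> p0, ··b··> p3
  p1 = 0\{b} | ∅
  p2 = b.((rec X. a.b.(X + 0) + b.b.a.0 + (b.X + b.X + a.0\{b} + (0 + 0)\{b}\{b})) + 0) | ··b··> p4
  p3 = b.a.0 | ··b··> p5
  p4 = (rec X. a.b.(X + 0) + b.b.a.0 + (b.X + b.X + a.0\{b} + (0 + 0)\{b}\{b})) + 0 | ··a··> p1, ··a··> p2, ··b··> p0, ··b··> p3
  p5 = a.0 | ··a··> p6
  p6 = 0 | ∅
LTS(Q): 7 reachable states
  q0 = rec X. a.a.(X + 0) + b.b.a.0 + (b.X + b.X + a.0\{b} + (0 + 0)\{b}\{b}) | ··a··> q1, ··a··> q2, ··b··> q0, ··b··> q3
  q1 = 0\{b} | ∅
  q2 = a.((rec X. a.a.(X + 0) + b.b.a.0 + (b.X + b.X + a.0\{b} + (0 + 0)\{b}\{b})) + 0) | ··a··> q4
  q3 = b.a.0 | ··b··> q5
  q4 = (rec X. a.a.(X + 0) + b.b.a.0 + (b.X + b.X + a.0\{b} + (0 + 0)\{b}\{b})) + 0 | ··a··> q1, ··a··> q2, ··b··> q0, ··b··> q3
  q5 = a.0 | ··a··> q6
  q6 = 0 | ∅
Run σ = ⟨ab⟩ on P: start {p0}
  step 1 (a): {p1, p2}
  step 2 (b): {p4}
  P completes σ.
Run σ = ⟨ab⟩ on Q: start {q0}
  step 1 (a): {q1, q2}
  step 2 (b): no successor for Q

ab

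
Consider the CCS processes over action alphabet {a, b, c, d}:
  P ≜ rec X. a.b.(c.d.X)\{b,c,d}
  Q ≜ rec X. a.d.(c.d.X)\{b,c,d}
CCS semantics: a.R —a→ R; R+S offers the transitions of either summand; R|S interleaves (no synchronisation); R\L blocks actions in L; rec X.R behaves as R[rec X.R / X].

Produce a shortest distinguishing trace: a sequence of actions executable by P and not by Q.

LTS(P): 3 reachable states
  m0 = rec X. a.b.(c.d.X)\{b,c,d} | =a=> m1
  m1 = b.(c.d.(rec X. a.b.(c.d.X)\{b,c,d}))\{b,c,d} | =b=> m2
  m2 = (c.d.(rec X. a.b.(c.d.X)\{b,c,d}))\{b,c,d} | ·
LTS(Q): 3 reachable states
  n0 = rec X. a.d.(c.d.X)\{b,c,d} | =a=> n1
  n1 = d.(c.d.(rec X. a.d.(c.d.X)\{b,c,d}))\{b,c,d} | =d=> n2
  n2 = (c.d.(rec X. a.d.(c.d.X)\{b,c,d}))\{b,c,d} | ·
Trace ⟨ab⟩ through P, begin at {m0}:
  after a @ step 1: {m1}
  after b @ step 2: {m2}
  P completes σ.
Trace ⟨ab⟩ through Q, begin at {n0}:
  after a @ step 1: {n1}
  after b @ step 2: no successor for Q

ab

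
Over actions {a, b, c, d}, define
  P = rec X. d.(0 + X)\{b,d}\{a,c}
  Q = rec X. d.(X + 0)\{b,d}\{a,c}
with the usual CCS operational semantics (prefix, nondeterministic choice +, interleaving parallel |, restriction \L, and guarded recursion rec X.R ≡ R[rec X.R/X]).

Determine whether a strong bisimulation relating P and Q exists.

P's transition system — 2 states:
  p0 = rec X. d.(0 + X)\{b,d}\{a,c} → -d-> p1
  p1 = (0 + (rec X. d.(0 + X)\{b,d}\{a,c}))\{b,d}\{a,c} → ∅
Q's transition system — 2 states:
  q0 = rec X. d.(X + 0)\{b,d}\{a,c} → -d-> q1
  q1 = ((rec X. d.(X + 0)\{b,d}\{a,c}) + 0)\{b,d}\{a,c} → ∅
Bisimilarity quotient blocks:
  B0 = {p0, q0}
  B1 = {p1, q1}
p0 ∈ B0, q0 ∈ B0 → same block

YES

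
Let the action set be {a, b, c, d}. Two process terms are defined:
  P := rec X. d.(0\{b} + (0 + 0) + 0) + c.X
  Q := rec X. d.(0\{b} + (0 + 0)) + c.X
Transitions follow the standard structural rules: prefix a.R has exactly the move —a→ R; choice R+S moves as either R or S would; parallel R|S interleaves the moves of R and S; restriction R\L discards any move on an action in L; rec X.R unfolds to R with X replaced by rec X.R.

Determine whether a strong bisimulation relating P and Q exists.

LTS(P): 2 reachable states
  u0 = rec X. d.(0\{b} + (0 + 0) + 0) + c.X ⊢ =c=> u0, =d=> u1
  u1 = 0\{b} + (0 + 0) + 0 ⊢ (no moves)
LTS(Q): 2 reachable states
  v0 = rec X. d.(0\{b} + (0 + 0)) + c.X ⊢ =c=> v0, =d=> v1
  v1 = 0\{b} + (0 + 0) ⊢ (no moves)
Partition-refinement fixed point:
  B0 = {u0, v0}
  B1 = {u1, v1}
u0 ∈ B0, v0 ∈ B0 → same block

P ~ Q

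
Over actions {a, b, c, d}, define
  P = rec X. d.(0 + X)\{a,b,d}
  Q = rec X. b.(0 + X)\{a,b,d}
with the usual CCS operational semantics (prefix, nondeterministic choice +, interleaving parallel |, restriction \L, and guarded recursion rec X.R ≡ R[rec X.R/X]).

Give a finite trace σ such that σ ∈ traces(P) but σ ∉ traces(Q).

Reachable graph of P (2 states):
  m0 = rec X. d.(0 + X)\{a,b,d} ⊢ --d--▸ m1
  m1 = (0 + (rec X. d.(0 + X)\{a,b,d}))\{a,b,d} ⊢ deadlocked
Reachable graph of Q (2 states):
  n0 = rec X. b.(0 + X)\{a,b,d} ⊢ --b--▸ n1
  n1 = (0 + (rec X. b.(0 + X)\{a,b,d}))\{a,b,d} ⊢ deadlocked
Trace ⟨d⟩ through P, begin at {m0}:
  [1] d ⇒ {m1}
  P completes σ.
Trace ⟨d⟩ through Q, begin at {n0}:
  [1] d ⇒ ∅  — Q cannot continue

d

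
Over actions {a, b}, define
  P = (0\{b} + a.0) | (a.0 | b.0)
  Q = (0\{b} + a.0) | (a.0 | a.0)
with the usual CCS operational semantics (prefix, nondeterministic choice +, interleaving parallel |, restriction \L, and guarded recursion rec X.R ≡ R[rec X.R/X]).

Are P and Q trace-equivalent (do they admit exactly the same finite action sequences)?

Reachable graph of P (8 states):
  p0 = (0\{b} + a.0) | (a.0 | b.0) → -a-> p1, -a-> p2, -b-> p3
  p1 = (0\{b} + a.0) | (0 | b.0) → -a-> p4, -b-> p5
  p2 = 0 | (a.0 | b.0) → -a-> p4, -b-> p6
  p3 = (0\{b} + a.0) | (a.0 | 0) → -a-> p5, -a-> p6
  p4 = 0 | (0 | b.0) → -b-> p7
  p5 = (0\{b} + a.0) | (0 | 0) → -a-> p7
  p6 = 0 | (a.0 | 0) → -a-> p7
  p7 = 0 | (0 | 0) → deadlocked
Reachable graph of Q (8 states):
  q0 = (0\{b} + a.0) | (a.0 | a.0) → -a-> q1, -a-> q2, -a-> q3
  q1 = (0\{b} + a.0) | (0 | a.0) → -a-> q4, -a-> q5
  q2 = (0\{b} + a.0) | (a.0 | 0) → -a-> q4, -a-> q6
  q3 = 0 | (a.0 | a.0) → -a-> q5, -a-> q6
  q4 = (0\{b} + a.0) | (0 | 0) → -a-> q7
  q5 = 0 | (0 | a.0) → -a-> q7
  q6 = 0 | (a.0 | 0) → -a-> q7
  q7 = 0 | (0 | 0) → deadlocked
Executing b from P (initial set {p0}):
  [1] b ⇒ {p3}
  P completes σ.
Executing b from Q (initial set {q0}):
  [1] b ⇒ ∅  — Q cannot continue

traces(P) ≠ traces(Q) — witness ⟨b⟩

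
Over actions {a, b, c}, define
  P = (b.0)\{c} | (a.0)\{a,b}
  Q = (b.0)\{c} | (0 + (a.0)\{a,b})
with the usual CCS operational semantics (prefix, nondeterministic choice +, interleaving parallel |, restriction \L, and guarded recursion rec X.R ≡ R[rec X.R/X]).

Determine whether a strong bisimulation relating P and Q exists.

Reachable graph of P (2 states):
  u0 = (b.0)\{c} | (a.0)\{a,b} → ··b··> u1
  u1 = 0\{c} | (a.0)\{a,b} → (no moves)
Reachable graph of Q (2 states):
  v0 = (b.0)\{c} | (0 + (a.0)\{a,b}) → ··b··> v1
  v1 = 0\{c} | (0 + (a.0)\{a,b}) → (no moves)
Bisimilarity quotient blocks:
  B0 = {u0, v0}
  B1 = {u1, v1}
u0 ∈ B0, v0 ∈ B0 → same block

P ~ Q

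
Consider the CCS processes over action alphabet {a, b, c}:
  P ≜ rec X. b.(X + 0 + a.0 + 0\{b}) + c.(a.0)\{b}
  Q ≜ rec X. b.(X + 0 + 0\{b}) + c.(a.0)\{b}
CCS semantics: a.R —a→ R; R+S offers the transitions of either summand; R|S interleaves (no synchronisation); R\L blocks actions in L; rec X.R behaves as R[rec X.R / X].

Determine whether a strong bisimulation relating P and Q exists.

LTS(P): 5 reachable states
  m0 = rec X. b.(X + 0 + a.0 + 0\{b}) + c.(a.0)\{b} :: ··b··> m1, ··c··> m2
  m1 = (rec X. b.(X + 0 + a.0 + 0\{b}) + c.(a.0)\{b}) + 0 + a.0 + 0\{b} :: ··a··> m3, ··b··> m1, ··c··> m2
  m2 = (a.0)\{b} :: ··a··> m4
  m3 = 0 :: ∅
  m4 = 0\{b} :: ∅
LTS(Q): 4 reachable states
  n0 = rec X. b.(X + 0 + 0\{b}) + c.(a.0)\{b} :: ··b··> n1, ··c··> n2
  n1 = (rec X. b.(X + 0 + 0\{b}) + c.(a.0)\{b}) + 0 + 0\{b} :: ··b··> n1, ··c··> n2
  n2 = (a.0)\{b} :: ··a··> n3
  n3 = 0\{b} :: ∅
Coarsest stable partition (strong bisimilarity classes):
  B0 = {m0}
  B1 = {m1}
  B2 = {m3, m4, n3}
  B3 = {m2, n2}
  B4 = {n0, n1}
m0 ∈ B0, n0 ∈ B4 → different blocks

P ≁ Q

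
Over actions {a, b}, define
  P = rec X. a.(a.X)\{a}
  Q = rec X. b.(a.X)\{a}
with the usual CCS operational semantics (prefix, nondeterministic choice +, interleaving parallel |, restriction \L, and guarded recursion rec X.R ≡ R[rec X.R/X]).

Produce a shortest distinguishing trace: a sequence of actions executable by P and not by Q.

a

P's transition system — 2 states:
  u0 = rec X. a.(a.X)\{a} | --a--▸ u1
  u1 = (a.(rec X. a.(a.X)\{a}))\{a} | ·
Q's transition system — 2 states:
  v0 = rec X. b.(a.X)\{a} | --b--▸ v1
  v1 = (a.(rec X. b.(a.X)\{a}))\{a} | ·
Executing a from P (initial set {u0}):
  after a @ step 1: {u1}
  P completes σ.
Executing a from Q (initial set {v0}):
  after a @ step 1: ∅ (Q stuck)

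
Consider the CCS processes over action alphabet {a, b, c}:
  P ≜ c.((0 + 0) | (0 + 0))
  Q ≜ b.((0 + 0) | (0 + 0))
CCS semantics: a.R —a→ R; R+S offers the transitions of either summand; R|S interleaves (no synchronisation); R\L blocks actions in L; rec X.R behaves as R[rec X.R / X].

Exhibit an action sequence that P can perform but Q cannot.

c

P's transition system — 2 states:
  s0 = c.((0 + 0) | (0 + 0)) → ··c··> s1
  s1 = (0 + 0) | (0 + 0) → ·
Q's transition system — 2 states:
  t0 = b.((0 + 0) | (0 + 0)) → ··b··> t1
  t1 = (0 + 0) | (0 + 0) → ·
Executing c from P (initial set {s0}):
  after c @ step 1: {s1}
  — P admits the full trace.
Executing c from Q (initial set {t0}):
  after c @ step 1: ∅  — Q cannot continue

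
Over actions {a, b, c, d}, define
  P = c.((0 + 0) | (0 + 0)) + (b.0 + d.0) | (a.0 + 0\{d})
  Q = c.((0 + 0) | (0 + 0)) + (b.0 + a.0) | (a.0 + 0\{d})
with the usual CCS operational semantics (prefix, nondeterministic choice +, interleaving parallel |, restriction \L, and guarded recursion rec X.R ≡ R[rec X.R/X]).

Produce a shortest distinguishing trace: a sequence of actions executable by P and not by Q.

Reachable graph of P (5 states):
  s0 = c.((0 + 0) | (0 + 0)) + (b.0 + d.0) | (a.0 + 0\{d}) | -a-> s1, -b-> s2, -c-> s3, -d-> s2
  s1 = (b.0 + d.0) | 0 | -b-> s4, -d-> s4
  s2 = 0 | (a.0 + 0\{d}) | -a-> s4
  s3 = (0 + 0) | (0 + 0) | stopped
  s4 = 0 | 0 | stopped
Reachable graph of Q (5 states):
  t0 = c.((0 + 0) | (0 + 0)) + (b.0 + a.0) | (a.0 + 0\{d}) | -a-> t1, -a-> t2, -b-> t2, -c-> t3
  t1 = (b.0 + a.0) | 0 | -a-> t4, -b-> t4
  t2 = 0 | (a.0 + 0\{d}) | -a-> t4
  t3 = (0 + 0) | (0 + 0) | stopped
  t4 = 0 | 0 | stopped
Executing d from P (initial set {s0}):
  after d @ step 1: {s2}
  — P admits the full trace.
Executing d from Q (initial set {t0}):
  after d @ step 1: no successor for Q

d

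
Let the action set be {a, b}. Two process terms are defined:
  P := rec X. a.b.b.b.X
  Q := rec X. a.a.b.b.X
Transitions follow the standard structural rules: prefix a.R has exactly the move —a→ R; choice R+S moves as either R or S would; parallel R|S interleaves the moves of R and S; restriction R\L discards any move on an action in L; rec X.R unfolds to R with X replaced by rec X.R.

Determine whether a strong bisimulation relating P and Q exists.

NO

P's transition system — 4 states:
  p0 = rec X. a.b.b.b.X | =a=> p1
  p1 = b.b.b.(rec X. a.b.b.b.X) | =b=> p2
  p2 = b.b.(rec X. a.b.b.b.X) | =b=> p3
  p3 = b.(rec X. a.b.b.b.X) | =b=> p0
Q's transition system — 4 states:
  q0 = rec X. a.a.b.b.X | =a=> q1
  q1 = a.b.b.(rec X. a.a.b.b.X) | =a=> q2
  q2 = b.b.(rec X. a.a.b.b.X) | =b=> q3
  q3 = b.(rec X. a.a.b.b.X) | =b=> q0
Bisimilarity quotient blocks:
  B0 = {p0}
  B1 = {p1}
  B2 = {p2}
  B3 = {p3}
  B4 = {q0}
  B5 = {q1}
  B6 = {q2}
  B7 = {q3}
p0 ∈ B0, q0 ∈ B4 → different blocks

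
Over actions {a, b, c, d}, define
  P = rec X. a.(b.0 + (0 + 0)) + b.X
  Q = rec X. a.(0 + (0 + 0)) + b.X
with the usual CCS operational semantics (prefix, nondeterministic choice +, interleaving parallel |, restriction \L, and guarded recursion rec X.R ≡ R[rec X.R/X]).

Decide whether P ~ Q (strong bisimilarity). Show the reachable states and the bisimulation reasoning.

not bisimilar

Reachable graph of P (3 states):
  u0 = rec X. a.(b.0 + (0 + 0)) + b.X has moves --a--▸ u1, --b--▸ u0
  u1 = b.0 + (0 + 0) has moves --b--▸ u2
  u2 = 0 has moves stopped
Reachable graph of Q (2 states):
  v0 = rec X. a.(0 + (0 + 0)) + b.X has moves --a--▸ v1, --b--▸ v0
  v1 = 0 + (0 + 0) has moves stopped
Coarsest stable partition (strong bisimilarity classes):
  B0 = {u0}
  B1 = {u1}
  B2 = {u2, v1}
  B3 = {v0}
u0 ∈ B0, v0 ∈ B3 → different blocks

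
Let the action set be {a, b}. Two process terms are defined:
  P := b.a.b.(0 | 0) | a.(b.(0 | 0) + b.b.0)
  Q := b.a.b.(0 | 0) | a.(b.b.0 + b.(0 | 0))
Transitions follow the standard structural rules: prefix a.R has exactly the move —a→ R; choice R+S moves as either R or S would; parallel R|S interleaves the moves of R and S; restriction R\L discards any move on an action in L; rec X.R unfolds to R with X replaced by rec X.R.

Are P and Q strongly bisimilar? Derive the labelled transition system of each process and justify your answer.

YES

LTS(P): 20 reachable states
  m0 = b.a.b.(0 | 0) | a.(b.(0 | 0) + b.b.0) → --a--▸ m1, --b--▸ m2
  m1 = b.a.b.(0 | 0) | (b.(0 | 0) + b.b.0) → --b--▸ m3, --b--▸ m4, --b--▸ m5
  m2 = a.b.(0 | 0) | a.(b.(0 | 0) + b.b.0) → --a--▸ m3, --a--▸ m6
  m3 = a.b.(0 | 0) | (b.(0 | 0) + b.b.0) → --a--▸ m7, --b--▸ m8, --b--▸ m9
  m4 = b.a.b.(0 | 0) | (0 | 0) → --b--▸ m8
  m5 = b.a.b.(0 | 0) | b.0 → --b--▸ m10, --b--▸ m9
  m6 = b.(0 | 0) | a.(b.(0 | 0) + b.b.0) → --a--▸ m7, --b--▸ m11
  m7 = b.(0 | 0) | (b.(0 | 0) + b.b.0) → --b--▸ m12, --b--▸ m13, --b--▸ m14
  m8 = a.b.(0 | 0) | (0 | 0) → --a--▸ m13
  m9 = a.b.(0 | 0) | b.0 → --a--▸ m14, --b--▸ m15
  m10 = b.a.b.(0 | 0) | 0 → --b--▸ m15
  m11 = 0 | 0 | a.(b.(0 | 0) + b.b.0) → --a--▸ m12
  m12 = 0 | 0 | (b.(0 | 0) + b.b.0) → --b--▸ m16, --b--▸ m17
  m13 = b.(0 | 0) | (0 | 0) → --b--▸ m16
  m14 = b.(0 | 0) | b.0 → --b--▸ m17, --b--▸ m18
  m15 = a.b.(0 | 0) | 0 → --a--▸ m18
  m16 = 0 | 0 | (0 | 0) → ·
  m17 = 0 | 0 | b.0 → --b--▸ m19
  m18 = b.(0 | 0) | 0 → --b--▸ m19
  m19 = 0 | 0 | 0 → ·
LTS(Q): 20 reachable states
  n0 = b.a.b.(0 | 0) | a.(b.b.0 + b.(0 | 0)) → --a--▸ n1, --b--▸ n2
  n1 = b.a.b.(0 | 0) | (b.b.0 + b.(0 | 0)) → --b--▸ n3, --b--▸ n4, --b--▸ n5
  n2 = a.b.(0 | 0) | a.(b.b.0 + b.(0 | 0)) → --a--▸ n3, --a--▸ n6
  n3 = a.b.(0 | 0) | (b.b.0 + b.(0 | 0)) → --a--▸ n7, --b--▸ n8, --b--▸ n9
  n4 = b.a.b.(0 | 0) | (0 | 0) → --b--▸ n8
  n5 = b.a.b.(0 | 0) | b.0 → --b--▸ n10, --b--▸ n9
  n6 = b.(0 | 0) | a.(b.b.0 + b.(0 | 0)) → --a--▸ n7, --b--▸ n11
  n7 = b.(0 | 0) | (b.b.0 + b.(0 | 0)) → --b--▸ n12, --b--▸ n13, --b--▸ n14
  n8 = a.b.(0 | 0) | (0 | 0) → --a--▸ n13
  n9 = a.b.(0 | 0) | b.0 → --a--▸ n14, --b--▸ n15
  n10 = b.a.b.(0 | 0) | 0 → --b--▸ n15
  n11 = 0 | 0 | a.(b.b.0 + b.(0 | 0)) → --a--▸ n12
  n12 = 0 | 0 | (b.b.0 + b.(0 | 0)) → --b--▸ n16, --b--▸ n17
  n13 = b.(0 | 0) | (0 | 0) → --b--▸ n16
  n14 = b.(0 | 0) | b.0 → --b--▸ n17, --b--▸ n18
  n15 = a.b.(0 | 0) | 0 → --a--▸ n18
  n16 = 0 | 0 | (0 | 0) → ·
  n17 = 0 | 0 | b.0 → --b--▸ n19
  n18 = b.(0 | 0) | 0 → --b--▸ n19
  n19 = 0 | 0 | 0 → ·
Coarsest stable partition (strong bisimilarity classes):
  B0 = {m0, n0}
  B1 = {m2, n2}
  B2 = {m3, n3}
  B3 = {m9, n9}
  B4 = {m14, n14}
  B5 = {m13, m17, m18, n13, n17, n18}
  B6 = {m16, m19, n16, n19}
  B7 = {m15, m8, n15, n8}
  B8 = {m7, n7}
  B9 = {m12, n12}
  B10 = {m6, n6}
  B11 = {m11, n11}
  B12 = {m1, n1}
  B13 = {m5, n5}
  B14 = {m10, m4, n10, n4}
m0 ∈ B0, n0 ∈ B0 → same block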